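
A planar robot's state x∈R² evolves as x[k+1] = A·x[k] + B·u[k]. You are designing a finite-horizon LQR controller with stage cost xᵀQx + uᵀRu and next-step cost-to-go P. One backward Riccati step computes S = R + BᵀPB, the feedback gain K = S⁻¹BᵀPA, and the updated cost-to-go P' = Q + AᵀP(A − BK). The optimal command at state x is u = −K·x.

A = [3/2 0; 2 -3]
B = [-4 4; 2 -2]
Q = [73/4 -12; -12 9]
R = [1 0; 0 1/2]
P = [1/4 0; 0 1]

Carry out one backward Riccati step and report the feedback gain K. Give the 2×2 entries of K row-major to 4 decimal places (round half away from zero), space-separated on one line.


BᵀP = [-1.0000 2.0000; 1.0000 -2.0000]
S = R + BᵀPB = [1 0; 0 1/2] + [8.0000 -8.0000; -8.0000 8.0000] = [9.0000 -8.0000; -8.0000 8.5000]
BᵀPA = [2.5000 -6.0000; -2.5000 6.0000]
K = S⁻¹·BᵀPA = [0.1000 -0.2400; -0.2000 0.4800]
A−BK = [2.7000 -2.8800; 1.4000 -1.5600]
AᵀP(A−BK) = [3.8125 -4.2000; -4.2000 4.6800]
P' = Q + AᵀP(A−BK) = [22.0625 -16.2000; -16.2000 13.6800]
tr(P') = 35.7425

0.1000 -0.2400 -0.2000 0.4800


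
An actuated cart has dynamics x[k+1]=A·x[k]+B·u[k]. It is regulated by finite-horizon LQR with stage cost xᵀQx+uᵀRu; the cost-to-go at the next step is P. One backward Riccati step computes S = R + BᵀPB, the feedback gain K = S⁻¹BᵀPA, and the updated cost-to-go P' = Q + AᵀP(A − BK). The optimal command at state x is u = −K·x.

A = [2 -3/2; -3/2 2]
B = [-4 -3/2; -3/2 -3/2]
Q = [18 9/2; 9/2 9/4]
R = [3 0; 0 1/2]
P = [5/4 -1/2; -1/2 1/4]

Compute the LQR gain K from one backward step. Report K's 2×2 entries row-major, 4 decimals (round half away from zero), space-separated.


-0.5139 0.4636 -0.4855 0.3767

BᵀP = [-4.2500 1.6250; -1.1250 0.3750]
S = R + BᵀPB = [3 0; 0 1/2] + [14.5625 3.9375; 3.9375 1.1250] = [17.5625 3.9375; 3.9375 1.6250]
BᵀPA = [-10.9375 9.6250; -2.8125 2.4375]
K = S⁻¹·BᵀPA = [-0.5139 0.4636; -0.4855 0.3767]
A−BK = [-0.7839 0.9194; -2.9991 3.2604]
AᵀP(A−BK) = [1.5760 -1.4951; -1.4951 1.4323]
P' = Q + AᵀP(A−BK) = [19.5760 3.0049; 3.0049 3.6823]
tr(P') = 23.2582


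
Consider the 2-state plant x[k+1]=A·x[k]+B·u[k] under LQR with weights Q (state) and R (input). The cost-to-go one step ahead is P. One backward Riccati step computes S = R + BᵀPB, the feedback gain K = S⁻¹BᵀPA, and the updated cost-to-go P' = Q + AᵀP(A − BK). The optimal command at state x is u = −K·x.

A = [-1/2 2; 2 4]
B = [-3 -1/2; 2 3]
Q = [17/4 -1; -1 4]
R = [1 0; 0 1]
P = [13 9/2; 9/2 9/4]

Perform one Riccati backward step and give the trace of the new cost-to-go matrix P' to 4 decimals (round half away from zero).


13.2128

BᵀP = [-30.0000 -9.0000; 7.0000 4.5000]
S = R + BᵀPB = [1 0; 0 1] + [72.0000 -12.0000; -12.0000 10.0000] = [73.0000 -12.0000; -12.0000 11.0000]
BᵀPA = [-3.0000 -96.0000; 5.5000 32.0000]
K = S⁻¹·BᵀPA = [0.0501 -1.0197; 0.5546 1.7967]
A−BK = [-0.0725 -0.1608; 0.2360 0.6495]
AᵀP(A−BK) = [0.3498 1.0592; 1.0592 4.6131]
P' = Q + AᵀP(A−BK) = [4.5998 0.0592; 0.0592 8.6131]
tr(P') = 13.2128


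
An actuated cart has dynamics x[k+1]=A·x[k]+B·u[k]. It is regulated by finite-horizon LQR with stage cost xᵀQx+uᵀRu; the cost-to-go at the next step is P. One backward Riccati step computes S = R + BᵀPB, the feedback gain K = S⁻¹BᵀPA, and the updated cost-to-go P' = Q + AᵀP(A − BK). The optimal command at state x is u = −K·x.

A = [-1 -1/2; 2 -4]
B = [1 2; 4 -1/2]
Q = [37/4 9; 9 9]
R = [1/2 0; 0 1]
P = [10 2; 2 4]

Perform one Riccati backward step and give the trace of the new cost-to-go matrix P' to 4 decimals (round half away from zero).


19.3319

BᵀP = [18.0000 18.0000; 19.0000 2.0000]
S = R + BᵀPB = [1/2 0; 0 1] + [90.0000 27.0000; 27.0000 37.0000] = [90.5000 27.0000; 27.0000 38.0000]
BᵀPA = [18.0000 -81.0000; -15.0000 -17.5000]
K = S⁻¹·BᵀPA = [0.4018 -0.9614; -0.6803 0.2226]
A−BK = [-0.0413 0.0162; 0.0525 -0.0429]
AᵀP(A−BK) = [0.5629 -0.3551; -0.3551 0.5190]
P' = Q + AᵀP(A−BK) = [9.8129 8.6449; 8.6449 9.5190]
tr(P') = 19.3319


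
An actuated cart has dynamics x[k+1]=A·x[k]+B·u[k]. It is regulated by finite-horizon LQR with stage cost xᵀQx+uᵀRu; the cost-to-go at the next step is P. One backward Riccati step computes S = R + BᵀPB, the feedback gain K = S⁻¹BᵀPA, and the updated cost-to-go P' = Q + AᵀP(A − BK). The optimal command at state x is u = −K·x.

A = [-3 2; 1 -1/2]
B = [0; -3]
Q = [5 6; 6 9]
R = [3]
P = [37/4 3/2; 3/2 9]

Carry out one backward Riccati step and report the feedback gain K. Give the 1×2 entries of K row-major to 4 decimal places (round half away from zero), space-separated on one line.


BᵀP = [-4.5000 -27.0000]
S = R + BᵀPB = [3] + [81.0000] = [84.0000]
BᵀPA = [-13.5000 4.5000]
K = S⁻¹·BᵀPA = [-0.1607 0.0536]
A−BK = [-3.0000 2.0000; 0.5179 -0.3393]
AᵀP(A−BK) = [81.0804 -54.0268; -54.0268 36.0089]
P' = Q + AᵀP(A−BK) = [86.0804 -48.0268; -48.0268 45.0089]
tr(P') = 131.0893

-0.1607 0.0536


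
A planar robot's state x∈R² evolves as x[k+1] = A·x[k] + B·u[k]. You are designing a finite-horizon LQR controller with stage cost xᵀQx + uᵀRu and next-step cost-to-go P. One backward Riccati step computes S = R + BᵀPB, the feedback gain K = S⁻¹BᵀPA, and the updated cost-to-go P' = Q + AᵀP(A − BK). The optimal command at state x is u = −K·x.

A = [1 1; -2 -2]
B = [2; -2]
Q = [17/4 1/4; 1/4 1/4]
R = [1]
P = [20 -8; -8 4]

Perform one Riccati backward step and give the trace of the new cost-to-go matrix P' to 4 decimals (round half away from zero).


6.1398

BᵀP = [56.0000 -24.0000]
S = R + BᵀPB = [1] + [160.0000] = [161.0000]
BᵀPA = [104.0000 104.0000]
K = S⁻¹·BᵀPA = [0.6460 0.6460]
A−BK = [-0.2919 -0.2919; -0.7081 -0.7081]
AᵀP(A−BK) = [0.8199 0.8199; 0.8199 0.8199]
P' = Q + AᵀP(A−BK) = [5.0699 1.0699; 1.0699 1.0699]
tr(P') = 6.1398


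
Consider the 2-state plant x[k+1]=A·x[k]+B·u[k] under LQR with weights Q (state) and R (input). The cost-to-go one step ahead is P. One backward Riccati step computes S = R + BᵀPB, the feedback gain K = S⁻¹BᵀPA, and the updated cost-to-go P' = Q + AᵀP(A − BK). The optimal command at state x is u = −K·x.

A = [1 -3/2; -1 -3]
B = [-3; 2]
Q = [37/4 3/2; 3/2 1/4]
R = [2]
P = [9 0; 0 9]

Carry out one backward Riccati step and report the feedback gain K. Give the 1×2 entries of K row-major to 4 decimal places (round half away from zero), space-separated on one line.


-0.3782 -0.1134

BᵀP = [-27.0000 18.0000]
S = R + BᵀPB = [2] + [117.0000] = [119.0000]
BᵀPA = [-45.0000 -13.5000]
K = S⁻¹·BᵀPA = [-0.3782 -0.1134]
A−BK = [-0.1345 -1.8403; -0.2437 -2.7731]
AᵀP(A−BK) = [0.9832 8.3950; 8.3950 99.7185]
P' = Q + AᵀP(A−BK) = [10.2332 9.8950; 9.8950 99.9685]
tr(P') = 110.2017


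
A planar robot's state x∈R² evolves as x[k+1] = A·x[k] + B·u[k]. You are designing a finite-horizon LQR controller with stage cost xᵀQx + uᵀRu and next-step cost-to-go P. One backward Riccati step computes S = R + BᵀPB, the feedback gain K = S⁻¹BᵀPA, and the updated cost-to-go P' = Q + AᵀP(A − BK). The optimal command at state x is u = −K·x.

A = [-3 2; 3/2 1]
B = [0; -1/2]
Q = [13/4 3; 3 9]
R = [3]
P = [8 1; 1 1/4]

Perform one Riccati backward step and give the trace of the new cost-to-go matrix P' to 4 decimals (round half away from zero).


111.0867

BᵀP = [-0.5000 -0.1250]
S = R + BᵀPB = [3] + [0.0625] = [3.0625]
BᵀPA = [1.3125 -1.1250]
K = S⁻¹·BᵀPA = [0.4286 -0.3673]
A−BK = [-3.0000 2.0000; 1.7143 0.8163]
AᵀP(A−BK) = [63.0000 -47.1429; -47.1429 35.8367]
P' = Q + AᵀP(A−BK) = [66.2500 -44.1429; -44.1429 44.8367]
tr(P') = 111.0867


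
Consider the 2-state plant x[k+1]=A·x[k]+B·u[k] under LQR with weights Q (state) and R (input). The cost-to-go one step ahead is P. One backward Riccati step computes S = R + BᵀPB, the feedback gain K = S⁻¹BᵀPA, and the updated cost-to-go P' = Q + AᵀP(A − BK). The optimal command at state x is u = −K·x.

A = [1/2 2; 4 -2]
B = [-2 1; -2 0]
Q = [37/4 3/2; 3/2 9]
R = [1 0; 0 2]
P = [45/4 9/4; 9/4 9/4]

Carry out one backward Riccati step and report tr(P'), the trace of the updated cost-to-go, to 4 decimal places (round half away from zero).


39.8623

BᵀP = [-27.0000 -9.0000; 11.2500 2.2500]
S = R + BᵀPB = [1 0; 0 2] + [72.0000 -27.0000; -27.0000 11.2500] = [73.0000 -27.0000; -27.0000 13.2500]
BᵀPA = [-49.5000 -36.0000; 14.6250 18.0000]
K = S⁻¹·BᵀPA = [-1.0955 0.0378; -1.1285 1.4355]
A−BK = [-0.5624 0.6401; 1.8090 -1.9244]
AᵀP(A−BK) = [10.0908 -10.1238; -10.1238 11.5215]
P' = Q + AᵀP(A−BK) = [19.3408 -8.6238; -8.6238 20.5215]
tr(P') = 39.8623


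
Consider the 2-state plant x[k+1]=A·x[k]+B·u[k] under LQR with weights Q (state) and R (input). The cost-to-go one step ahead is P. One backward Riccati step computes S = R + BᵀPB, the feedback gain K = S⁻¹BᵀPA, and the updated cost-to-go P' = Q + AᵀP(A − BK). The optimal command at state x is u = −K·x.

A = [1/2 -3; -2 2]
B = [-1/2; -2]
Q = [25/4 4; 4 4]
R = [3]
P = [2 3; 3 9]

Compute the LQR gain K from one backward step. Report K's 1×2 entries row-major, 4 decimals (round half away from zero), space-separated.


BᵀP = [-7.0000 -19.5000]
S = R + BᵀPB = [3] + [42.5000] = [45.5000]
BᵀPA = [35.5000 -18.0000]
K = S⁻¹·BᵀPA = [0.7802 -0.3956]
A−BK = [0.8901 -3.1978; -0.4396 1.2088]
AᵀP(A−BK) = [2.8022 -3.9560; -3.9560 10.8791]
P' = Q + AᵀP(A−BK) = [9.0522 0.0440; 0.0440 14.8791]
tr(P') = 23.9313

0.7802 -0.3956


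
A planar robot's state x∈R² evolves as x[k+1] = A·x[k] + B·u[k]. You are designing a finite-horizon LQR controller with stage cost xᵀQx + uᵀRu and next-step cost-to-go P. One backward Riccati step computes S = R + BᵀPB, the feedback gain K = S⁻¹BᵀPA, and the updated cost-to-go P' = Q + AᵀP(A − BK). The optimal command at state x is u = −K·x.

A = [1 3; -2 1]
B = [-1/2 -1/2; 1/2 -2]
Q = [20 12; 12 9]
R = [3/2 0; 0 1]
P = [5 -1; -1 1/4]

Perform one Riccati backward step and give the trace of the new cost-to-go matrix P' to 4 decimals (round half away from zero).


50.9847

BᵀP = [-3.0000 0.6250; -0.5000 0.0000]
S = R + BᵀPB = [3/2 0; 0 1] + [1.8125 0.2500; 0.2500 0.2500] = [3.3125 0.2500; 0.2500 1.2500]
BᵀPA = [-4.2500 -8.3750; -0.5000 -1.5000]
K = S⁻¹·BᵀPA = [-1.2720 -2.4751; -0.1456 -0.7050]
A−BK = [0.2912 1.4100; -1.6552 0.8276]
AᵀP(A−BK) = [4.5211 8.6284; 8.6284 17.4636]
P' = Q + AᵀP(A−BK) = [24.5211 20.6284; 20.6284 26.4636]
tr(P') = 50.9847


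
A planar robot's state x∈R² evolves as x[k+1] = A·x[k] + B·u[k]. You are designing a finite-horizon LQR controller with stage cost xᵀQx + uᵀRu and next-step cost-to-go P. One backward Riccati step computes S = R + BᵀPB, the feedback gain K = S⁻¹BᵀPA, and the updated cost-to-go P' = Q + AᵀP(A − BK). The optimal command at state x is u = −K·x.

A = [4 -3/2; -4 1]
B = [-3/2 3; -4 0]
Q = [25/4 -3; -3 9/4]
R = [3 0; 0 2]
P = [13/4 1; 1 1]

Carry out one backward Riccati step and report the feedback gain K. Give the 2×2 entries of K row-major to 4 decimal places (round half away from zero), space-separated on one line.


0.6081 -0.1339 1.3821 -0.4861

BᵀP = [-8.8750 -5.5000; 9.7500 3.0000]
S = R + BᵀPB = [3 0; 0 2] + [35.3125 -26.6250; -26.6250 29.2500] = [38.3125 -26.6250; -26.6250 31.2500]
BᵀPA = [-13.5000 7.8125; 27.0000 -11.6250]
K = S⁻¹·BᵀPA = [0.6081 -0.1339; 1.3821 -0.4861]
A−BK = [0.7658 -0.2426; -1.5674 0.4646]
AᵀP(A−BK) = [6.8922 -2.1838; -2.1838 0.7080]
P' = Q + AᵀP(A−BK) = [13.1422 -5.1838; -5.1838 2.9580]
tr(P') = 16.1002


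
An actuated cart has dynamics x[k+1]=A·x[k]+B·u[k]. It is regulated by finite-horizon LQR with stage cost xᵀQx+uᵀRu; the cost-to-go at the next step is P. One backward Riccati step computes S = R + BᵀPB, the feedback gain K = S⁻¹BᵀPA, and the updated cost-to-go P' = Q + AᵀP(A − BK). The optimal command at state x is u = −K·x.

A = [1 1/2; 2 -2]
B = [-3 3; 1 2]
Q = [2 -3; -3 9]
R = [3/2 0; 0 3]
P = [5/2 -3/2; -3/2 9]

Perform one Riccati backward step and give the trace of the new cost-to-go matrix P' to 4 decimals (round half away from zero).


14.8935

BᵀP = [-9.0000 13.5000; 4.5000 13.5000]
S = R + BᵀPB = [3/2 0; 0 3] + [40.5000 0.0000; 0.0000 40.5000] = [42.0000 0.0000; 0.0000 43.5000]
BᵀPA = [18.0000 -31.5000; 31.5000 -24.7500]
K = S⁻¹·BᵀPA = [0.4286 -0.7500; 0.7241 -0.5690]
A−BK = [0.1133 -0.0431; 0.1232 -0.1121]
AᵀP(A−BK) = [1.9754 -1.8276; -1.8276 1.9181]
P' = Q + AᵀP(A−BK) = [3.9754 -4.8276; -4.8276 10.9181]
tr(P') = 14.8935


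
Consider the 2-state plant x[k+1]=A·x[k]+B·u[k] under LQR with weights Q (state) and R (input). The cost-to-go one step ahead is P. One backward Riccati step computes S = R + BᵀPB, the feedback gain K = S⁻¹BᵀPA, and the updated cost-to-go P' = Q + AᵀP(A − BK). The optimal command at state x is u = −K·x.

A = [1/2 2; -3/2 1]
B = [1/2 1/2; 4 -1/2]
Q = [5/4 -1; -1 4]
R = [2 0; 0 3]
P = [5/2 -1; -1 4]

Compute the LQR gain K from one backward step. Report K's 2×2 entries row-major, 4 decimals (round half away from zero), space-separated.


BᵀP = [-2.7500 15.5000; 1.7500 -2.5000]
S = R + BᵀPB = [2 0; 0 3] + [60.6250 -9.1250; -9.1250 2.1250] = [62.6250 -9.1250; -9.1250 5.1250]
BᵀPA = [-24.6250 10.0000; 4.6250 1.0000]
K = S⁻¹·BᵀPA = [-0.3534 0.2540; 0.2732 0.6474]
A−BK = [0.5401 1.5493; 0.0502 0.3077]
AᵀP(A−BK) = [1.1588 2.2608; 2.2608 6.8125]
P' = Q + AᵀP(A−BK) = [2.4088 1.2608; 1.2608 10.8125]
tr(P') = 13.2213

-0.3534 0.2540 0.2732 0.6474


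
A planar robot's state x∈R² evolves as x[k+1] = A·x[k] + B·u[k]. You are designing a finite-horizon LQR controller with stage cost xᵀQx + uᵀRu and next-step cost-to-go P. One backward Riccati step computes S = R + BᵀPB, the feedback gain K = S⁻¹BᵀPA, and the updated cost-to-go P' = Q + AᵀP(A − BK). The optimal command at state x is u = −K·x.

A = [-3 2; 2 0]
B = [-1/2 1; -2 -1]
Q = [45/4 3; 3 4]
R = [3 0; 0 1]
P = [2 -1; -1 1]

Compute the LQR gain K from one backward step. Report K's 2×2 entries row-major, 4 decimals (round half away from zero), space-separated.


BᵀP = [1.0000 -1.5000; 3.0000 -2.0000]
S = R + BᵀPB = [3 0; 0 1] + [2.5000 2.5000; 2.5000 5.0000] = [5.5000 2.5000; 2.5000 6.0000]
BᵀPA = [-6.0000 2.0000; -13.0000 6.0000]
K = S⁻¹·BᵀPA = [-0.1308 -0.1121; -2.1121 1.0467]
A−BK = [-0.9533 0.8972; -0.3738 0.8224]
AᵀP(A−BK) = [5.7570 -3.0654; -3.0654 1.9439]
P' = Q + AᵀP(A−BK) = [17.0070 -0.0654; -0.0654 5.9439]
tr(P') = 22.9509

-0.1308 -0.1121 -2.1121 1.0467


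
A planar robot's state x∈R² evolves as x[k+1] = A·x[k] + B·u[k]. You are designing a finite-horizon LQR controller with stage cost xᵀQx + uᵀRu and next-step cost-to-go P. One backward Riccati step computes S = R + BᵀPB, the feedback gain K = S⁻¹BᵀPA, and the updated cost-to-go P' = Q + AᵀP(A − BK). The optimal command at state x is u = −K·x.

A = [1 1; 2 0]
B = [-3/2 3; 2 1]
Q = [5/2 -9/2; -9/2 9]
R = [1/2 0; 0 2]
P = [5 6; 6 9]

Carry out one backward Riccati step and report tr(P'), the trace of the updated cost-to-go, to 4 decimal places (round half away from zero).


12.7336

BᵀP = [4.5000 9.0000; 21.0000 27.0000]
S = R + BᵀPB = [1/2 0; 0 2] + [11.2500 22.5000; 22.5000 90.0000] = [11.7500 22.5000; 22.5000 92.0000]
BᵀPA = [22.5000 4.5000; 75.0000 21.0000]
K = S⁻¹·BᵀPA = [0.6655 -0.1018; 0.6525 0.2532]
A−BK = [0.0409 0.0879; 0.0165 -0.0496]
AᵀP(A−BK) = [1.0918 0.3036; 0.3036 0.1418]
P' = Q + AᵀP(A−BK) = [3.5918 -4.1964; -4.1964 9.1418]
tr(P') = 12.7336


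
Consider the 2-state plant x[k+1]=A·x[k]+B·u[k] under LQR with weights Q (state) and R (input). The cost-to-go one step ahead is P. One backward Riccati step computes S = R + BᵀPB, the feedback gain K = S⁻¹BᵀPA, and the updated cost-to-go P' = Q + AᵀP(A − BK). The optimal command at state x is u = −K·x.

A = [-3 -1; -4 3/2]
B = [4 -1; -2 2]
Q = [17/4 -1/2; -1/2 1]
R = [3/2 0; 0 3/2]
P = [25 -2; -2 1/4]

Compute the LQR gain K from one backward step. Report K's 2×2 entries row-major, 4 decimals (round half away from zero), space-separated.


BᵀP = [104.0000 -8.5000; -29.0000 2.5000]
S = R + BᵀPB = [3/2 0; 0 3/2] + [433.0000 -121.0000; -121.0000 34.0000] = [434.5000 -121.0000; -121.0000 35.5000]
BᵀPA = [-278.0000 -116.7500; 77.0000 32.7500]
K = S⁻¹·BᵀPA = [-0.7043 -0.2321; -0.2316 0.1316]
A−BK = [-0.4144 0.0598; -4.9455 0.7727]
AᵀP(A−BK) = [3.0344 -0.1435; -0.1435 0.1606]
P' = Q + AᵀP(A−BK) = [7.2844 -0.6435; -0.6435 1.1606]
tr(P') = 8.4450

-0.7043 -0.2321 -0.2316 0.1316


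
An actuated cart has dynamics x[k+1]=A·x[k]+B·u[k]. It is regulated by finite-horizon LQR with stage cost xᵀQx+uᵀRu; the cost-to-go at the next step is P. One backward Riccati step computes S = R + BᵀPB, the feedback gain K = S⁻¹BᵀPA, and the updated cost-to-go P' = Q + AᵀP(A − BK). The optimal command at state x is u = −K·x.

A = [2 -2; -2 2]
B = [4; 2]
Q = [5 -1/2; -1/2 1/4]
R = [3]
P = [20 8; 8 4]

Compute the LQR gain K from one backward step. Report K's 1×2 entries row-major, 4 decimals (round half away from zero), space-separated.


BᵀP = [96.0000 40.0000]
S = R + BᵀPB = [3] + [464.0000] = [467.0000]
BᵀPA = [112.0000 -112.0000]
K = S⁻¹·BᵀPA = [0.2398 -0.2398]
A−BK = [1.0407 -1.0407; -2.4797 2.4797]
AᵀP(A−BK) = [5.1392 -5.1392; -5.1392 5.1392]
P' = Q + AᵀP(A−BK) = [10.1392 -5.6392; -5.6392 5.3892]
tr(P') = 15.5284

0.2398 -0.2398


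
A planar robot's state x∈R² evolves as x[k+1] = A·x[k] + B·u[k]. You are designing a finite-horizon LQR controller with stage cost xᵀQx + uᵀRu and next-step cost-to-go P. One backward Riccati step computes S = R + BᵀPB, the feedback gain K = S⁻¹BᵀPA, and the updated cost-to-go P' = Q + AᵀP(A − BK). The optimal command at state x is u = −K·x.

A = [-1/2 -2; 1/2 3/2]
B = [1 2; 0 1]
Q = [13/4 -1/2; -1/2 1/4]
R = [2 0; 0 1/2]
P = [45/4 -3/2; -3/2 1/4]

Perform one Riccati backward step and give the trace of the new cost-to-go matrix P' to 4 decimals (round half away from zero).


4.5450

BᵀP = [11.2500 -1.5000; 21.0000 -2.7500]
S = R + BᵀPB = [2 0; 0 1/2] + [11.2500 21.0000; 21.0000 39.2500] = [13.2500 21.0000; 21.0000 39.7500]
BᵀPA = [-6.3750 -24.7500; -11.8750 -46.1250]
K = S⁻¹·BᵀPA = [-0.0470 -0.1772; -0.2739 -1.0667]
A−BK = [0.0948 0.3107; 0.7739 2.5667]
AᵀP(A−BK) = [0.0727 0.2650; 0.2650 0.9724]
P' = Q + AᵀP(A−BK) = [3.3227 -0.2350; -0.2350 1.2224]
tr(P') = 4.5450


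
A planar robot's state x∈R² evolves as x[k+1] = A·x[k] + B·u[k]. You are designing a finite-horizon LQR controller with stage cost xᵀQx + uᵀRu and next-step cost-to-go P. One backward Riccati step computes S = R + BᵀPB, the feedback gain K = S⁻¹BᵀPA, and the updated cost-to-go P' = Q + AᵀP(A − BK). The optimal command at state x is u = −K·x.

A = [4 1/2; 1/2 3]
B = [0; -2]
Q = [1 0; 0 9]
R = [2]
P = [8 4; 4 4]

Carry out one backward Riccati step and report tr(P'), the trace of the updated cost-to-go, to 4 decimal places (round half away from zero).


89.4444

BᵀP = [-8.0000 -8.0000]
S = R + BᵀPB = [2] + [16.0000] = [18.0000]
BᵀPA = [-36.0000 -28.0000]
K = S⁻¹·BᵀPA = [-2.0000 -1.5556]
A−BK = [4.0000 0.5000; -3.5000 -0.1111]
AᵀP(A−BK) = [73.0000 15.0000; 15.0000 6.4444]
P' = Q + AᵀP(A−BK) = [74.0000 15.0000; 15.0000 15.4444]
tr(P') = 89.4444


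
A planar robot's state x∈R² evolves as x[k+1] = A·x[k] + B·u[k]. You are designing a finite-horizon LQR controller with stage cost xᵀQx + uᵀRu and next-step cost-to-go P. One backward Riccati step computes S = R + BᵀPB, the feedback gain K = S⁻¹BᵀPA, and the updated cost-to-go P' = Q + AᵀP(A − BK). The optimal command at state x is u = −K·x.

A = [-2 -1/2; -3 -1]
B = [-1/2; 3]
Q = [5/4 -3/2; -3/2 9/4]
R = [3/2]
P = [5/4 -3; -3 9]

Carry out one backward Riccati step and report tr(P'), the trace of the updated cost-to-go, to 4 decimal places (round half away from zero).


5.8965

BᵀP = [-9.6250 28.5000]
S = R + BᵀPB = [3/2] + [90.3125] = [91.8125]
BᵀPA = [-66.2500 -23.6875]
K = S⁻¹·BᵀPA = [-0.7216 -0.2580]
A−BK = [-2.3608 -0.6290; -0.8353 -0.2260]
AᵀP(A−BK) = [2.1954 0.6576; 0.6576 0.2012]
P' = Q + AᵀP(A−BK) = [3.4454 -0.8424; -0.8424 2.4512]
tr(P') = 5.8965


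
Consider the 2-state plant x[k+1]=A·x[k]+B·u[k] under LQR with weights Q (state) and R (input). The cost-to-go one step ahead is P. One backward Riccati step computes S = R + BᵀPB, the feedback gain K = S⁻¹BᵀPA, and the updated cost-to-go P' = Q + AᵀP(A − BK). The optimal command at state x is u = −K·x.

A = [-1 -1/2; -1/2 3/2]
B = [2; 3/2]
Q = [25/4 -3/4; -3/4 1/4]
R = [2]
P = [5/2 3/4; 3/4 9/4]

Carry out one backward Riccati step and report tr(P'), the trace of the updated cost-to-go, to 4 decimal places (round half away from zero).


10.6371

BᵀP = [6.1250 4.8750]
S = R + BᵀPB = [2] + [19.5625] = [21.5625]
BᵀPA = [-8.5625 4.2500]
K = S⁻¹·BᵀPA = [-0.3971 0.1971]
A−BK = [-0.2058 -0.8942; 0.0957 1.2043]
AᵀP(A−BK) = [0.4123 0.3127; 0.3127 3.7248]
P' = Q + AᵀP(A−BK) = [6.6623 -0.4373; -0.4373 3.9748]
tr(P') = 10.6371


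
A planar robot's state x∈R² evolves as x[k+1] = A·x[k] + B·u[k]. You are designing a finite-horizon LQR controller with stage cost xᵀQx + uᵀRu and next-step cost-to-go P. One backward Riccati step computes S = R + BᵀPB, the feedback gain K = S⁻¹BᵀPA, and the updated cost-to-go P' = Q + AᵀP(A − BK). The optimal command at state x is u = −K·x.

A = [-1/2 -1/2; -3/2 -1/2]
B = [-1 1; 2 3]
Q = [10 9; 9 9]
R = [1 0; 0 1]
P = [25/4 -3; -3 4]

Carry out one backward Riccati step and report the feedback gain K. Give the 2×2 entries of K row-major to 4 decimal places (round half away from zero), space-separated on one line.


-0.0226 0.1755 -0.4616 -0.2680

BᵀP = [-12.2500 11.0000; -2.7500 9.0000]
S = R + BᵀPB = [1 0; 0 1] + [34.2500 20.7500; 20.7500 24.2500] = [35.2500 20.7500; 20.7500 25.2500]
BᵀPA = [-10.3750 0.6250; -12.1250 -3.1250]
K = S⁻¹·BᵀPA = [-0.0226 0.1755; -0.4616 -0.2680]
A−BK = [-0.0609 -0.0566; -0.0699 -0.0471]
AᵀP(A−BK) = [0.2308 0.1340; 0.1340 0.1155]
P' = Q + AᵀP(A−BK) = [10.2308 9.1340; 9.1340 9.1155]
tr(P') = 19.3463


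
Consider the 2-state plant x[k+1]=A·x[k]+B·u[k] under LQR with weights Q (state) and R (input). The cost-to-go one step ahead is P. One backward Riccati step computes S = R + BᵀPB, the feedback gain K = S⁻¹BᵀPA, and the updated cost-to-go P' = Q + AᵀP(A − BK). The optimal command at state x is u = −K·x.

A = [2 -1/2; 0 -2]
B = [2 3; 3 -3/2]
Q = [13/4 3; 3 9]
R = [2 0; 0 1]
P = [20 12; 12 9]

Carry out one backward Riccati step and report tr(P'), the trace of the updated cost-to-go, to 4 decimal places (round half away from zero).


13.2613

BᵀP = [76.0000 51.0000; 42.0000 22.5000]
S = R + BᵀPB = [2 0; 0 1] + [305.0000 151.5000; 151.5000 92.2500] = [307.0000 151.5000; 151.5000 93.2500]
BᵀPA = [152.0000 -140.0000; 84.0000 -66.0000]
K = S⁻¹·BᵀPA = [0.2551 -0.5385; 0.4863 0.1670]
A−BK = [0.0308 0.0758; -0.0359 -0.1341]
AᵀP(A−BK) = [0.3707 -0.1857; -0.1857 0.6406]
P' = Q + AᵀP(A−BK) = [3.6207 2.8143; 2.8143 9.6406]
tr(P') = 13.2613


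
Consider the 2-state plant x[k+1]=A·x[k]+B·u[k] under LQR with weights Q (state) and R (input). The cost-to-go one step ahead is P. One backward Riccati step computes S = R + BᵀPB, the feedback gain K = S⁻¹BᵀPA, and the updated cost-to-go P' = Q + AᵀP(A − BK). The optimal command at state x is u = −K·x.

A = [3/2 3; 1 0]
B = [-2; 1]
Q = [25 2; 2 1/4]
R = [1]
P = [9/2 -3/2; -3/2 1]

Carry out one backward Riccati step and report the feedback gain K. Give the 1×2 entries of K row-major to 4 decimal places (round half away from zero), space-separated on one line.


-0.4519 -1.2115

BᵀP = [-10.5000 4.0000]
S = R + BᵀPB = [1] + [25.0000] = [26.0000]
BᵀPA = [-11.7500 -31.5000]
K = S⁻¹·BᵀPA = [-0.4519 -1.2115]
A−BK = [0.5962 0.5769; 1.4519 1.2115]
AᵀP(A−BK) = [1.3149 1.5144; 1.5144 2.3365]
P' = Q + AᵀP(A−BK) = [26.3149 3.5144; 3.5144 2.5865]
tr(P') = 28.9014


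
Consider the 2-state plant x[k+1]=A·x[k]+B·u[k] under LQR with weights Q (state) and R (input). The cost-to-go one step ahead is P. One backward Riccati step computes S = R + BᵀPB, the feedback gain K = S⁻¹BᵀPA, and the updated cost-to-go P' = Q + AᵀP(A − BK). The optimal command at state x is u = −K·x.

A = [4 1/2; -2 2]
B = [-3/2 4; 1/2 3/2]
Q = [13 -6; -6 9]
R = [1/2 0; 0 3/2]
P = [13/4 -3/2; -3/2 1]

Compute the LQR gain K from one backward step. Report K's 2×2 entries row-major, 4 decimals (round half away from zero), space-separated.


-1.9649 0.6745 0.4211 0.2323

BᵀP = [-5.6250 2.7500; 10.7500 -4.5000]
S = R + BᵀPB = [1/2 0; 0 3/2] + [9.8125 -18.3750; -18.3750 36.2500] = [10.3125 -18.3750; -18.3750 37.7500]
BᵀPA = [-28.0000 2.6875; 52.0000 -3.6250]
K = S⁻¹·BᵀPA = [-1.9649 0.6745; 0.4211 0.2323]
A−BK = [-0.6316 0.5826; -1.6491 1.3143]
AᵀP(A−BK) = [3.0877 -1.1930; -1.1930 0.8418]
P' = Q + AᵀP(A−BK) = [16.0877 -7.1930; -7.1930 9.8418]
tr(P') = 25.9295


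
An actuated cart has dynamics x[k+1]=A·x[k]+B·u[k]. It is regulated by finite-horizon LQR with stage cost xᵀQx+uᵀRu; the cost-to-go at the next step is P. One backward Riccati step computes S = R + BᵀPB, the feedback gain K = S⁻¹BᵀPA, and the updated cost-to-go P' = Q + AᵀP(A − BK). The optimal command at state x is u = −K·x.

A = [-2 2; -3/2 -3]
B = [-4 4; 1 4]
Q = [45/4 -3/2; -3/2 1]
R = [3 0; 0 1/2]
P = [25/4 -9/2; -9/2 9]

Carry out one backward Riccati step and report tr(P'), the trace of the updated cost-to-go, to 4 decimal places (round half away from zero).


15.4212

BᵀP = [-29.5000 27.0000; 7.0000 18.0000]
S = R + BᵀPB = [3 0; 0 1/2] + [145.0000 -10.0000; -10.0000 100.0000] = [148.0000 -10.0000; -10.0000 100.5000]
BᵀPA = [18.5000 -140.0000; -41.0000 -40.0000]
K = S⁻¹·BᵀPA = [0.0981 -0.9794; -0.3982 -0.4955]
A−BK = [-0.0148 0.0642; -0.0053 -0.0387]
AᵀP(A−BK) = [0.1091 -0.1947; -0.1947 3.0621]
P' = Q + AᵀP(A−BK) = [11.3591 -1.6947; -1.6947 4.0621]
tr(P') = 15.4212


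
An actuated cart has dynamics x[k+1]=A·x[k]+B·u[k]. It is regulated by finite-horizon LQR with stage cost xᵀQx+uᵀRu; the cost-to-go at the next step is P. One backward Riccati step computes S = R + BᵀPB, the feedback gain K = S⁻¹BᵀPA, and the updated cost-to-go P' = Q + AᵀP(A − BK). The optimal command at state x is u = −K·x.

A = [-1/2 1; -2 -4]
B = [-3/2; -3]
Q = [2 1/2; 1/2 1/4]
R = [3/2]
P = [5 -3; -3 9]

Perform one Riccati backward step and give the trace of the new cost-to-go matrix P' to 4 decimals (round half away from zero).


51.7388

BᵀP = [1.5000 -22.5000]
S = R + BᵀPB = [3/2] + [65.2500] = [66.7500]
BᵀPA = [44.2500 91.5000]
K = S⁻¹·BᵀPA = [0.6629 1.3708]
A−BK = [0.4944 3.0562; -0.0112 0.1124]
AᵀP(A−BK) = [1.9157 8.8427; 8.8427 47.5730]
P' = Q + AᵀP(A−BK) = [3.9157 9.3427; 9.3427 47.8230]
tr(P') = 51.7388


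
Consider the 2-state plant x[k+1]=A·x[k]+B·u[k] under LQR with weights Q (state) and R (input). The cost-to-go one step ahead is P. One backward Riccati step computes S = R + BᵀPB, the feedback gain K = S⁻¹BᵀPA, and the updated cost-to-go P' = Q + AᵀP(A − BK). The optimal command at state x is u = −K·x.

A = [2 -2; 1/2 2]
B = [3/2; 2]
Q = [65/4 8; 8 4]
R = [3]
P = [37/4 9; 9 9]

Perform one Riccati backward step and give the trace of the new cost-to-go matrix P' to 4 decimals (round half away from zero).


22.9629

BᵀP = [31.8750 31.5000]
S = R + BᵀPB = [3] + [110.8125] = [113.8125]
BᵀPA = [79.5000 -0.7500]
K = S⁻¹·BᵀPA = [0.6985 -0.0066]
A−BK = [0.9522 -1.9901; -0.8970 2.0132]
AᵀP(A−BK) = [1.7179 -0.4761; -0.4761 0.9951]
P' = Q + AᵀP(A−BK) = [17.9679 7.5239; 7.5239 4.9951]
tr(P') = 22.9629


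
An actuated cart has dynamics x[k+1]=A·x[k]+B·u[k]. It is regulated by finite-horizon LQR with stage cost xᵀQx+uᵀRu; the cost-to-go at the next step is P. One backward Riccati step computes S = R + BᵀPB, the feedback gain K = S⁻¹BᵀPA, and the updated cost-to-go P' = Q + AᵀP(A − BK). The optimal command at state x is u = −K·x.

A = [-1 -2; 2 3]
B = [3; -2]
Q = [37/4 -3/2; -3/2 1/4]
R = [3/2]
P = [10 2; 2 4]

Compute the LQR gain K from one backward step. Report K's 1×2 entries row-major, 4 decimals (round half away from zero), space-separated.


BᵀP = [26.0000 -2.0000]
S = R + BᵀPB = [3/2] + [82.0000] = [83.5000]
BᵀPA = [-30.0000 -58.0000]
K = S⁻¹·BᵀPA = [-0.3593 -0.6946]
A−BK = [0.0778 0.0838; 1.2814 1.6108]
AᵀP(A−BK) = [7.2216 9.1617; 9.1617 11.7126]
P' = Q + AᵀP(A−BK) = [16.4716 7.6617; 7.6617 11.9626]
tr(P') = 28.4341

-0.3593 -0.6946


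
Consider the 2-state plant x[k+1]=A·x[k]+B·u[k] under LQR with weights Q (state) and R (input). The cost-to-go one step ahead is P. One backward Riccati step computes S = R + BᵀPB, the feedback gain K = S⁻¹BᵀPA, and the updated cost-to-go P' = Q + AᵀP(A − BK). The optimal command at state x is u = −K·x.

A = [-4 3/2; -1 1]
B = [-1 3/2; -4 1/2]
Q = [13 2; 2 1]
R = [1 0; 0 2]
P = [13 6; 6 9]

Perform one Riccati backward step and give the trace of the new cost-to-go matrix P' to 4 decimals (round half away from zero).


BᵀP = [-37.0000 -42.0000; 22.5000 13.5000]
S = R + BᵀPB = [1 0; 0 2] + [205.0000 -76.5000; -76.5000 40.5000] = [206.0000 -76.5000; -76.5000 42.5000]
BᵀPA = [190.0000 -97.5000; -103.5000 47.2500]
K = S⁻¹·BᵀPA = [0.0542 -0.1823; -2.3378 0.7837]
A−BK = [-0.4392 0.1422; 0.3856 -0.1210]
AᵀP(A−BK) = [12.7466 -4.2579; -4.2579 1.4497]
P' = Q + AᵀP(A−BK) = [25.7466 -2.2579; -2.2579 2.4497]
tr(P') = 28.1963

28.1963


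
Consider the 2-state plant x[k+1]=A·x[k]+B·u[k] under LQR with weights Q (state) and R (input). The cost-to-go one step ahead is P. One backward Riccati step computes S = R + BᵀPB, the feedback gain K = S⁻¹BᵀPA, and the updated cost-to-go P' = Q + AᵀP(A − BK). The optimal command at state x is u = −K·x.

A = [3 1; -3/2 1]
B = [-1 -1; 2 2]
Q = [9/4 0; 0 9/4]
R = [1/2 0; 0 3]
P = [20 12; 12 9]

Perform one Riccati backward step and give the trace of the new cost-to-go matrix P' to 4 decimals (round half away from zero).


BᵀP = [4.0000 6.0000; 4.0000 6.0000]
S = R + BᵀPB = [1/2 0; 0 3] + [8.0000 8.0000; 8.0000 8.0000] = [8.5000 8.0000; 8.0000 11.0000]
BᵀPA = [3.0000 10.0000; 3.0000 10.0000]
K = S⁻¹·BᵀPA = [0.3051 1.0169; 0.0508 0.1695]
A−BK = [3.3559 2.1864; -2.2119 -1.3729]
AᵀP(A−BK) = [91.1822 60.9407; 60.9407 41.1356]
P' = Q + AᵀP(A−BK) = [93.4322 60.9407; 60.9407 43.3856]
tr(P') = 136.8178

136.8178


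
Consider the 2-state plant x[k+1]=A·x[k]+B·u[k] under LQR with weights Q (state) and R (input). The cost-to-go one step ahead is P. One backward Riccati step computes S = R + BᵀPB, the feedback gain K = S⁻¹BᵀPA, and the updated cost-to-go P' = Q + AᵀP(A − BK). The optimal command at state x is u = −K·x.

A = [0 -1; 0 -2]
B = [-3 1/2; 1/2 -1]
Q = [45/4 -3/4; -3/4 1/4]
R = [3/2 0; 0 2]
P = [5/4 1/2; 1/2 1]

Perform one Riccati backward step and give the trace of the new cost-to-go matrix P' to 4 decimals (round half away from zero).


BᵀP = [-3.5000 -1.0000; 0.1250 -0.7500]
S = R + BᵀPB = [3/2 0; 0 2] + [10.0000 -0.7500; -0.7500 0.8125] = [11.5000 -0.7500; -0.7500 2.8125]
BᵀPA = [0.0000 5.5000; 0.0000 1.3750]
K = S⁻¹·BᵀPA = [0.0000 0.5192; 0.0000 0.6273]
A−BK = [0.0000 0.2439; 0.0000 -1.6323]
AᵀP(A−BK) = [0.0000 0.0000; 0.0000 3.5320]
P' = Q + AᵀP(A−BK) = [11.2500 -0.7500; -0.7500 3.7820]
tr(P') = 15.0320

15.0320


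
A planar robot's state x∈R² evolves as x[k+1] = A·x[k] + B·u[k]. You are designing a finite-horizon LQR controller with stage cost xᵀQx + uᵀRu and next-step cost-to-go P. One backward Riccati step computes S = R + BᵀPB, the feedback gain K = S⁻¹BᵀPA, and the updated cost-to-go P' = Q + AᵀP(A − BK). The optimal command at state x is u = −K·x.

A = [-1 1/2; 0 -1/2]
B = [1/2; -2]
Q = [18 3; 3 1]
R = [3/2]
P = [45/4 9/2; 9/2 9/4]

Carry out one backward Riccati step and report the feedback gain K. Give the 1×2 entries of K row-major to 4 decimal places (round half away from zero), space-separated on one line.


0.7826 -0.1304

BᵀP = [-3.3750 -2.2500]
S = R + BᵀPB = [3/2] + [2.8125] = [4.3125]
BᵀPA = [3.3750 -0.5625]
K = S⁻¹·BᵀPA = [0.7826 -0.1304]
A−BK = [-1.3913 0.5652; 1.5652 -0.7609]
AᵀP(A−BK) = [8.6087 -2.9348; -2.9348 1.0516]
P' = Q + AᵀP(A−BK) = [26.6087 0.0652; 0.0652 2.0516]
tr(P') = 28.6603


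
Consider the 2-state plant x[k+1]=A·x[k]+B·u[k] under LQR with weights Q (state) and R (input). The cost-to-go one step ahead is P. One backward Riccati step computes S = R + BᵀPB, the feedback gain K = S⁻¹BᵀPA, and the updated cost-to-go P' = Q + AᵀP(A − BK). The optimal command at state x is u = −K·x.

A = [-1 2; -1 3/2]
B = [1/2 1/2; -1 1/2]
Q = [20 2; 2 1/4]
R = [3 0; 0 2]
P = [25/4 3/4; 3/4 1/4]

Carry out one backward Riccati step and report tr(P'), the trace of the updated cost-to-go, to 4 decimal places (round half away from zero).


37.1479

BᵀP = [2.3750 0.1250; 3.5000 0.5000]
S = R + BᵀPB = [3 0; 0 2] + [1.0625 1.2500; 1.2500 2.0000] = [4.0625 1.2500; 1.2500 4.0000]
BᵀPA = [-2.5000 4.9375; -4.0000 7.7500]
K = S⁻¹·BᵀPA = [-0.3404 0.6851; -0.8936 1.7234]
A−BK = [-0.3830 0.7957; -0.8936 1.3234]
AᵀP(A−BK) = [3.5745 -6.8936; -6.8936 13.3234]
P' = Q + AᵀP(A−BK) = [23.5745 -4.8936; -4.8936 13.5734]
tr(P') = 37.1479


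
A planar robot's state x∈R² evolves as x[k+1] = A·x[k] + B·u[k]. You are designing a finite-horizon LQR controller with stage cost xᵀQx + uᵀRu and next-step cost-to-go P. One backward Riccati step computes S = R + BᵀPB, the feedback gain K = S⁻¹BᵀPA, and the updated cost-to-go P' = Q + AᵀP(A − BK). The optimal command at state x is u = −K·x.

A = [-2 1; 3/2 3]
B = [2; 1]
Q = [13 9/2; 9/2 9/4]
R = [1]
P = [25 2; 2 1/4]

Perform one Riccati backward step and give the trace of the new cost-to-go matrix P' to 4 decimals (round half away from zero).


17.4497

BᵀP = [52.0000 4.2500]
S = R + BᵀPB = [1] + [108.2500] = [109.2500]
BᵀPA = [-97.6250 64.7500]
K = S⁻¹·BᵀPA = [-0.8936 0.5927]
A−BK = [-0.2128 -0.1854; 2.3936 2.4073]
AᵀP(A−BK) = [1.3255 -0.0149; -0.0149 0.8741]
P' = Q + AᵀP(A−BK) = [14.3255 4.4851; 4.4851 3.1241]
tr(P') = 17.4497


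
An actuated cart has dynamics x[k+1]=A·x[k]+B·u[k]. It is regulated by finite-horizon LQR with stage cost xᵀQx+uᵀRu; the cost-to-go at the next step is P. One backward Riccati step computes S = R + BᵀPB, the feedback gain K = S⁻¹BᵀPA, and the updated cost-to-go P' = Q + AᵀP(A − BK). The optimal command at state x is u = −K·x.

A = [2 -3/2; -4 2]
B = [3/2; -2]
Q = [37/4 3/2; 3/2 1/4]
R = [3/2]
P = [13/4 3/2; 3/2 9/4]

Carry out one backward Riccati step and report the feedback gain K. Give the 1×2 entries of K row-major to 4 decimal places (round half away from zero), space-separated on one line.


BᵀP = [1.8750 -2.2500]
S = R + BᵀPB = [3/2] + [7.3125] = [8.8125]
BᵀPA = [12.7500 -7.3125]
K = S⁻¹·BᵀPA = [1.4468 -0.8298]
A−BK = [-0.1702 -0.2553; -1.1064 0.3404]
AᵀP(A−BK) = [6.5532 -2.1702; -2.1702 1.2447]
P' = Q + AᵀP(A−BK) = [15.8032 -0.6702; -0.6702 1.4947]
tr(P') = 17.2979

1.4468 -0.8298


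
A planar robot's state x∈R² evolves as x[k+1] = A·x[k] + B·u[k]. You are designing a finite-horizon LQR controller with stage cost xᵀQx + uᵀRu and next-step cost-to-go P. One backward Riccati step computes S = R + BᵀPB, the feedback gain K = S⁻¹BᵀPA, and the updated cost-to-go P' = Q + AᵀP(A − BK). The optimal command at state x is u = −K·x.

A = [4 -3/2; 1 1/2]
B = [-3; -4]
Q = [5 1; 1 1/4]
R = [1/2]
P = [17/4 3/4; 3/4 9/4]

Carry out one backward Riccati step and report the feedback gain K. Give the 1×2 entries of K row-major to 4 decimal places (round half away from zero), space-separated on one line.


-0.8005 0.1941

BᵀP = [-15.7500 -11.2500]
S = R + BᵀPB = [1/2] + [92.2500] = [92.7500]
BᵀPA = [-74.2500 18.0000]
K = S⁻¹·BᵀPA = [-0.8005 0.1941]
A−BK = [1.5984 -0.9178; -2.2022 1.2763]
AᵀP(A−BK) = [16.8100 -9.5903; -9.5903 5.5067]
P' = Q + AᵀP(A−BK) = [21.8100 -8.5903; -8.5903 5.7567]
tr(P') = 27.5667


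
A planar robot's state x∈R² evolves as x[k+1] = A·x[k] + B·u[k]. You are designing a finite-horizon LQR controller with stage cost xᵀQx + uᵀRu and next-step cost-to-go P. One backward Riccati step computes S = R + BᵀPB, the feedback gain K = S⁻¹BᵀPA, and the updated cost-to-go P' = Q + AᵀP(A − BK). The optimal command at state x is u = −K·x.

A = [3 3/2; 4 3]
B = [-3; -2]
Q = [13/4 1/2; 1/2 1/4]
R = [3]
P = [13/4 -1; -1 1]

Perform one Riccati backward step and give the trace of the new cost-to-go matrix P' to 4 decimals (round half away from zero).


13.7139

BᵀP = [-7.7500 1.0000]
S = R + BᵀPB = [3] + [21.2500] = [24.2500]
BᵀPA = [-19.2500 -8.6250]
K = S⁻¹·BᵀPA = [-0.7938 -0.3557]
A−BK = [0.6186 0.4330; 2.4124 2.2887]
AᵀP(A−BK) = [5.9691 4.7784; 4.7784 4.2448]
P' = Q + AᵀP(A−BK) = [9.2191 5.2784; 5.2784 4.4948]
tr(P') = 13.7139


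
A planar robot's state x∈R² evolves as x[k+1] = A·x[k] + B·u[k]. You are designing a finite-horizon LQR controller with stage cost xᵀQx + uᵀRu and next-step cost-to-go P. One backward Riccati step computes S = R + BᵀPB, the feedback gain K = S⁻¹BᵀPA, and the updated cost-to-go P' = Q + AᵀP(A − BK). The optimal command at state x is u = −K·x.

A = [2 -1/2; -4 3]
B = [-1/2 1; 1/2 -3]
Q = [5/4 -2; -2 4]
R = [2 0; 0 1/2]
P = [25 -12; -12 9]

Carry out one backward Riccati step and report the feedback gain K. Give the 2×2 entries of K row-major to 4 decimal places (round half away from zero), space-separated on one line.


-0.4526 -0.2271 1.4307 -0.8899

BᵀP = [-18.5000 10.5000; 61.0000 -39.0000]
S = R + BᵀPB = [2 0; 0 1/2] + [14.5000 -50.0000; -50.0000 178.0000] = [16.5000 -50.0000; -50.0000 178.5000]
BᵀPA = [-79.0000 40.7500; 278.0000 -147.5000]
K = S⁻¹·BᵀPA = [-0.4526 -0.2271; 1.4307 -0.8899]
A−BK = [0.3431 0.2764; 0.5182 0.4437]
AᵀP(A−BK) = [2.5255 0.4635; 0.4635 1.2376]
P' = Q + AᵀP(A−BK) = [3.7755 -1.5365; -1.5365 5.2376]
tr(P') = 9.0131


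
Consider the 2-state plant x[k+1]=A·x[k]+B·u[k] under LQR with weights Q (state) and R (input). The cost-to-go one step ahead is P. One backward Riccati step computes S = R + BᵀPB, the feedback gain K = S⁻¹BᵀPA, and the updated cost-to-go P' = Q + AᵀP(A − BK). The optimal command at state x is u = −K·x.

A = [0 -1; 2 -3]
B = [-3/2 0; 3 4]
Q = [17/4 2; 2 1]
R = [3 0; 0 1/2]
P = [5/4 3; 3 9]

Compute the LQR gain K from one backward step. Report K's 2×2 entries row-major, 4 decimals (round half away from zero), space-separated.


BᵀP = [7.1250 22.5000; 12.0000 36.0000]
S = R + BᵀPB = [3 0; 0 1/2] + [56.8125 90.0000; 90.0000 144.0000] = [59.8125 90.0000; 90.0000 144.5000]
BᵀPA = [45.0000 -74.6250; 72.0000 -120.0000]
K = S⁻¹·BᵀPA = [0.0414 0.0307; 0.4725 -0.8496]
A−BK = [0.0622 -0.9539; -0.0142 0.3062]
AᵀP(A−BK) = [0.1181 -0.2124; -0.2124 0.5925]
P' = Q + AᵀP(A−BK) = [4.3681 1.7876; 1.7876 1.5925]
tr(P') = 5.9606

0.0414 0.0307 0.4725 -0.8496


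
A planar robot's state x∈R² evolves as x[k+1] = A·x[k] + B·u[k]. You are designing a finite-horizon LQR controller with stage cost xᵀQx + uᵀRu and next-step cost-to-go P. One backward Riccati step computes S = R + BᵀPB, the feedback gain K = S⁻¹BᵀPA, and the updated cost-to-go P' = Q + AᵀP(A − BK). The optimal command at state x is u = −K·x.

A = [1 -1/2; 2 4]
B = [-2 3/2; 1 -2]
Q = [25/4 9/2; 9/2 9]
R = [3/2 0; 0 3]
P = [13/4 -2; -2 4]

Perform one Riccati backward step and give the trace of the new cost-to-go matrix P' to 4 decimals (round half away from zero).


BᵀP = [-8.5000 8.0000; 8.8750 -11.0000]
S = R + BᵀPB = [3/2 0; 0 3] + [25.0000 -28.7500; -28.7500 35.3125] = [26.5000 -28.7500; -28.7500 38.3125]
BᵀPA = [7.5000 36.2500; -13.1250 -48.4375]
K = S⁻¹·BᵀPA = [-0.4769 -0.0199; -0.7004 -1.2792]
A−BK = [1.0969 1.3790; 1.0760 1.4615]
AᵀP(A−BK) = [5.6334 7.7347; 7.7347 11.5723]
P' = Q + AᵀP(A−BK) = [11.8834 12.2347; 12.2347 20.5723]
tr(P') = 32.4557

32.4557
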